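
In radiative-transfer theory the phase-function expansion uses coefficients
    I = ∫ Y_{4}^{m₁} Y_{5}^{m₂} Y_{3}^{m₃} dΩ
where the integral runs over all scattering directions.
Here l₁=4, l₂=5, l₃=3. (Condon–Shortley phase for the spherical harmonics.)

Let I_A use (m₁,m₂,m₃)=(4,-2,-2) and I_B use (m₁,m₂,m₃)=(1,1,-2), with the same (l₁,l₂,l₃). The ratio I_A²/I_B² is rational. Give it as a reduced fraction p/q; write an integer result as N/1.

392/625

l's match ⇒ only the (l;m) 3-j factors differ between A and B.
A: triangle coeff Δ(4,5,3) = 1/180180; Σ_t [0,0]: t=0:+1/8640 = 1/8640; (3j)²=14/1287 [(4 5 3; 4 -2 -2)], sign=-1
B: triangle coeff Δ(4,5,3) = 1/180180; Σ_t [2,3]: t=2:+1/1152 t=3:−1/432 = -5/3456; (3j)²=625/36036 [(4 5 3; 1 1 -2)], sign=+1
I_A²/I_B² = (14/1287)/(625/36036) = 392/625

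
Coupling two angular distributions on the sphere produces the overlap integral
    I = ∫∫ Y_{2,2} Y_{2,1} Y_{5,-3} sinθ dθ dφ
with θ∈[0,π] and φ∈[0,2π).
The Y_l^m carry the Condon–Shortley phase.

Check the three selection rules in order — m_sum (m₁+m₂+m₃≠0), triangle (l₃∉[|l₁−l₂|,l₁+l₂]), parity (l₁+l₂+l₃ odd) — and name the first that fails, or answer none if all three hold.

triangle

azimuthal sum: 2 + 1 − 3 = 0  ✓
0 ≤ 5 ≤ 4 (triangle on l)  ✗
L = 2 + 2 + 5 = 9 (odd)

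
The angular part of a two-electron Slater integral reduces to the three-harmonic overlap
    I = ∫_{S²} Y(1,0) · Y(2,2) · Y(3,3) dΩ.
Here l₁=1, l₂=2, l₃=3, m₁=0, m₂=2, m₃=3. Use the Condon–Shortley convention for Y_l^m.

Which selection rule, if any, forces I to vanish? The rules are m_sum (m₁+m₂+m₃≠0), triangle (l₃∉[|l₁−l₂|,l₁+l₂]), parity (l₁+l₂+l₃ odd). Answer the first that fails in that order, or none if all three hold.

m_sum

m₁+m₂+m₃ = 0 + 2 + 3 = 5  ✗
triangle: |1−2|=1 ≤ l₃=3 ≤ 1+2=3
parity: l₁+l₂+l₃ = 6 is even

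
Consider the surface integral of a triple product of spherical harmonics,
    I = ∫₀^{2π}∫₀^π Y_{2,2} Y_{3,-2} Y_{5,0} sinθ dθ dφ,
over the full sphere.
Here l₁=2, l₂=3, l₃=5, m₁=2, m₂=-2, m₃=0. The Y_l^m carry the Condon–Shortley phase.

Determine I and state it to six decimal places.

0.053579

Rules hold: Σm=0, L=10 even, 1≤5≤5.
N = 5·7·11 = 385
Δ = 0!·4!·6!/11! = 1/2310
Racah Σ t=0..0: t=0:+1/144 = 1/144
⇒ 3j(2 3 5; 0 0 0)² = 10/231, sgn -1
Racah Σ t=0..0: t=0:+1/2880 = 1/2880
⇒ 3j(2 3 5; 2 -2 0)² = 1/462, sgn -1
4πI² = N·(3j₀)²·(3jₘ)² = 25/693
I = +1·√(0.036075/4π) = 0.05357948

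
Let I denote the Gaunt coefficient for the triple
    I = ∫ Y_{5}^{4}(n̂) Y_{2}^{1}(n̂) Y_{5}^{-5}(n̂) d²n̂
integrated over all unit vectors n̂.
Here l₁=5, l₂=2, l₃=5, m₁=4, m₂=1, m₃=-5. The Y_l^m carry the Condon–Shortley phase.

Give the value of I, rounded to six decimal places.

-0.187924

Rules hold: Σm=0, L=12 even, 3≤5≤7.
N = 11·5·11 = 605
Δ = 2!·8!·2!/13! = 1/38610
Racah Σ t=0..2: t=0:+1/2880 t=1:−1/576 t=2:+1/2880 = -1/960
⇒ 3j(5 2 5; 0 0 0)² = 10/429, sgn +1
Racah Σ t=1..1: t=1:−1/80640 = -1/80640
⇒ 3j(5 2 5; 4 1 -5)² = 9/286, sgn -1
4πI² = N·(3j₀)²·(3jₘ)² = 75/169
I = -1·√(0.443787/4π) = -0.18792404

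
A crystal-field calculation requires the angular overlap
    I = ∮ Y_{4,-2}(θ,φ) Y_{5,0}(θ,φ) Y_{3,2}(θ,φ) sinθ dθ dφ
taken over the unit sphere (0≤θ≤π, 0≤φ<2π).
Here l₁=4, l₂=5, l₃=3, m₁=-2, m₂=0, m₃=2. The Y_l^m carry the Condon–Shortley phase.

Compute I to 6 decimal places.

-0.171327

Checks pass: Σm=0; 12 even; l₃=3∈[1,9].
(2·4+1)(2·5+1)(2·3+1) = 693
Δ: 6! 2! 4! / 13! → 1/180180
sum: t=2:+1/576 t=3:−1/144 t=4:+1/576 = -1/288
3j²(4 5 3; 0 0 0) = Δ·Π!·Σ² = 20/1001  (sign +1)
sum: t=4:+1/576 t=5:−1/2880 = 1/720
3j²(4 5 3; -2 0 2) = Δ·Π!·Σ² = 80/3003  (sign -1)
combine: 4πI² = 693·20/1001·80/3003 = 4800/13013
take √, sign -1: I = -0.17132746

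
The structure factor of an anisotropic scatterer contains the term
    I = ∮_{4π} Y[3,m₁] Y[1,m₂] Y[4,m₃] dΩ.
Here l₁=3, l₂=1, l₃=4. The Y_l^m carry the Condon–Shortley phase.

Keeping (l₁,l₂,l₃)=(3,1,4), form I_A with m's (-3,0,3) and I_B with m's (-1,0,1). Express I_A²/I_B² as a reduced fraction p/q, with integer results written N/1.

7/15

l's match ⇒ only the (l;m) 3-j factors differ between A and B.
A: triangle coeff Δ(3,1,4) = 1/252; Σ_t [0,0]: t=0:+1/720 = 1/720; (3j)²=1/36 [(3 1 4; -3 0 3)], sign=-1
B: triangle coeff Δ(3,1,4) = 1/252; Σ_t [0,0]: t=0:+1/48 = 1/48; (3j)²=5/84 [(3 1 4; -1 0 1)], sign=-1
I_A²/I_B² = (1/36)/(5/84) = 7/15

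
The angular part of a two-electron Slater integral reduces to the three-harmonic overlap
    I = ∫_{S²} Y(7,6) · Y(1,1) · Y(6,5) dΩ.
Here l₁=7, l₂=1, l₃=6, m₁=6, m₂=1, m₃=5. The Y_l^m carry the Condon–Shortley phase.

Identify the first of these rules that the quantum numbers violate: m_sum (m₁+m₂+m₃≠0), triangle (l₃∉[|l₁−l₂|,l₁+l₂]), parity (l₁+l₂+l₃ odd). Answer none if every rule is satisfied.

Σmᵢ = 12  ✗
l₃∈[|l₁−l₂|,l₁+l₂]=[6,8], have l₃=6
Σlᵢ = 14 ⇒ even

m_sum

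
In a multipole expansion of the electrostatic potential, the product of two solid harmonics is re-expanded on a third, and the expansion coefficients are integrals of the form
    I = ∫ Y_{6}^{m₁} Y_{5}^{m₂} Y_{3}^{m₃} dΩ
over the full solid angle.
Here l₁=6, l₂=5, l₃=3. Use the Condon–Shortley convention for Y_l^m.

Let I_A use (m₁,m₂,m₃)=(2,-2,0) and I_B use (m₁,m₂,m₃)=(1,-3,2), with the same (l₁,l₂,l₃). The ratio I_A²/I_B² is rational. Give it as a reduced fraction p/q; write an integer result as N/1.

1/8

Shared (l₁,l₂,l₃)=(6,5,3): N and (l;000)² cancel in I_A²/I_B².
A: Δ = 8!·4!·2!/15! = 1/675675; Racah Σ t=1..3: t=1:−1/60480 t=2:+1/5760 t=3:−1/8640 = 1/24192; ⇒ 3j(6 5 3; 2 -2 0)² = 8/3003, sgn -1
B: Δ = 8!·4!·2!/15! = 1/675675; Racah Σ t=1..2: t=1:−1/120960 t=2:+1/17280 = 1/20160; ⇒ 3j(6 5 3; 1 -3 2)² = 64/3003, sgn -1
I_A²/I_B² = (8/3003)/(64/3003) = 1/8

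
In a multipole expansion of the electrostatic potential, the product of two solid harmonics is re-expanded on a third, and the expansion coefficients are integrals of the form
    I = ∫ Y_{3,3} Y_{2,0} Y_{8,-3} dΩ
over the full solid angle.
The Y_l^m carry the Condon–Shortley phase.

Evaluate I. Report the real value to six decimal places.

triangle: need 1≤l₃≤5, have 8; I=0

0.000000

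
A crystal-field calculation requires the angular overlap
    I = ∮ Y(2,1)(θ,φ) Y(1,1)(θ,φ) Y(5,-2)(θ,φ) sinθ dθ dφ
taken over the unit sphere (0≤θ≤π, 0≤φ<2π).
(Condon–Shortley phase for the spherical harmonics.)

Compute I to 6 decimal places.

0.000000

triangle: need 1≤l₃≤3, have 5; I=0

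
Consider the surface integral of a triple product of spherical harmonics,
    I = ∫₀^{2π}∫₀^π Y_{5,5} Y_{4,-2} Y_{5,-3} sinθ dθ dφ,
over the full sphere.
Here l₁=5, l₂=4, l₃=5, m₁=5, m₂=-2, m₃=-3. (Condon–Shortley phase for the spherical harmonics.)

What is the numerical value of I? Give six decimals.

Checks pass: Σm=0; 14 even; l₃=5∈[1,9].
(2·5+1)(2·4+1)(2·5+1) = 1089
Δ: 4! 6! 4! / 15! → 1/3153150
sum: t=0:+1/69120 t=1:−1/1728 t=2:+1/576 t=3:−1/1728 t=4:+1/69120 = 7/11520
3j²(5 4 5; 0 0 0) = Δ·Π!·Σ² = 2/143  (sign -1)
sum: t=0:+1/69120 = 1/69120
3j²(5 4 5; 5 -2 -3) = Δ·Π!·Σ² = 4/143  (sign +1)
combine: 4πI² = 1089·2/143·4/143 = 72/169
take √, sign -1: I = -0.18412721

-0.184127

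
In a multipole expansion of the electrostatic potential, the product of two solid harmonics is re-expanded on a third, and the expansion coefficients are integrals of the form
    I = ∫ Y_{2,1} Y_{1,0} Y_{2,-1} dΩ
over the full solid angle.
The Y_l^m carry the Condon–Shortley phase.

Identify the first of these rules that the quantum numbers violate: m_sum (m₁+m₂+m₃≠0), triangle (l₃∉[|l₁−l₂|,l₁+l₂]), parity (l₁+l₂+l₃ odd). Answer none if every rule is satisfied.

azimuthal sum: 1 + 0 − 1 = 0  ✓
1 ≤ 2 ≤ 3 (triangle on l)  ✓
L = 2 + 1 + 2 = 5 (odd)  ✗

parity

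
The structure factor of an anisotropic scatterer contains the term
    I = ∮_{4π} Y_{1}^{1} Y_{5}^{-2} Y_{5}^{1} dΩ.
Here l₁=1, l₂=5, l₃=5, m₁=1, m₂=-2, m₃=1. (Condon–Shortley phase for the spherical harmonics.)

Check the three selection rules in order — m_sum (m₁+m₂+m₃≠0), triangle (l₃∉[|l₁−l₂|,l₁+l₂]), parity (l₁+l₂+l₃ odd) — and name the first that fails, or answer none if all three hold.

azimuthal sum: 1 − 2 + 1 = 0  ✓
4 ≤ 5 ≤ 6 (triangle on l)  ✓
L = 1 + 5 + 5 = 11 (odd)  ✗

parity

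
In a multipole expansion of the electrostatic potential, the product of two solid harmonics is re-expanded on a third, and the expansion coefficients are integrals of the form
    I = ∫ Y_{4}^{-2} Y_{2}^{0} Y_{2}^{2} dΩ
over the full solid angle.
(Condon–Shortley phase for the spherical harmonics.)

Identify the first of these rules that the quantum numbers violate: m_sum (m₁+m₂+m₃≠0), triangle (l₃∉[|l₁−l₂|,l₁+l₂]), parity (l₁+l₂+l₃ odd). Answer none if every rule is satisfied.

m₁+m₂+m₃ = -2 + 0 + 2 = 0  ✓
triangle: |4−2|=2 ≤ l₃=2 ≤ 4+2=6  ✓
parity: l₁+l₂+l₃ = 8 is even  ✓

none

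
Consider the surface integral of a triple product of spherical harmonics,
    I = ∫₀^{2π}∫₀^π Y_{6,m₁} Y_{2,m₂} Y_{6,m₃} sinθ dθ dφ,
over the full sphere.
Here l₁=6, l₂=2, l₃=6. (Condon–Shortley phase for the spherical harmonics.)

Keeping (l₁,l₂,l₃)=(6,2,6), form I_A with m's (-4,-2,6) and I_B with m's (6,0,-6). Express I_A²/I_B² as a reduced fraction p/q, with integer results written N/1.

Shared (l₁,l₂,l₃)=(6,2,6): N and (l;000)² cancel in I_A²/I_B².
A: Δ = 2!·10!·2!/15! = 1/90090; Racah Σ t=0..0: t=0:+1/14515200 = 1/14515200; ⇒ 3j(6 2 6; -4 -2 6)² = 2/455, sgn +1
B: Δ = 2!·10!·2!/15! = 1/90090; Racah Σ t=0..0: t=0:+1/14515200 = 1/14515200; ⇒ 3j(6 2 6; 6 0 -6)² = 22/455, sgn +1
I_A²/I_B² = (2/455)/(22/455) = 1/11

1/11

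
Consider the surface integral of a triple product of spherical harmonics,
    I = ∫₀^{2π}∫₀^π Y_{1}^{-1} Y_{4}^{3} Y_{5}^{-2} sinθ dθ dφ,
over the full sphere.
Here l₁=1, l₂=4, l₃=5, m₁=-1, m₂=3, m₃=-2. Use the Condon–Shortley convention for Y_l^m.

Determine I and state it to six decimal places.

Rules hold: Σm=0, L=10 even, 3≤5≤5.
N = 3·9·11 = 297
Δ = 0!·2!·8!/11! = 1/495
Racah Σ t=0..0: t=0:+1/576 = 1/576
⇒ 3j(1 4 5; 0 0 0)² = 5/99, sgn -1
Racah Σ t=0..0: t=0:+1/10080 = 1/10080
⇒ 3j(1 4 5; -1 3 -2)² = 1/165, sgn -1
4πI² = N·(3j₀)²·(3jₘ)² = 1/11
I = +1·√(0.0909091/4π) = 0.08505478

0.085055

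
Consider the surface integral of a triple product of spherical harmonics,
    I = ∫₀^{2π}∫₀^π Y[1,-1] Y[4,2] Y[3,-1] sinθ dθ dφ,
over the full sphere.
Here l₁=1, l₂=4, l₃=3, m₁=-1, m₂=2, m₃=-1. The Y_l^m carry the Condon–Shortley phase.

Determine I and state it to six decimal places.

0.238414

m-sum 0 ✓  L=8 even ✓  3≤3≤5 ✓
Π(2lᵢ+1) = 3×9×7 = 189
triangle coeff Δ(1,4,3) = 1/252
Σ_t [1,1]: t=1:−1/36 = -1/36
(3j)²=4/63 [(1 4 3; 0 0 0)], sign=+1
Σ_t [2,2]: t=2:+1/96 = 1/96
(3j)²=5/84 [(1 4 3; -1 2 -1)], sign=+1
⇒ 4πI² = 5/7
I = (+1)√(5/7/(4π)) = 0.23841361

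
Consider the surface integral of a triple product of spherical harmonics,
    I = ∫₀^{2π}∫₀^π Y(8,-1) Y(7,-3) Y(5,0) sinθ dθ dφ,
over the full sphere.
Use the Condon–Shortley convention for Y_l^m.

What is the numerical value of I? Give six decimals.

m-sum = -1 − 3 + 0 = -4 ≠ 0 ⇒ I = 0

0.000000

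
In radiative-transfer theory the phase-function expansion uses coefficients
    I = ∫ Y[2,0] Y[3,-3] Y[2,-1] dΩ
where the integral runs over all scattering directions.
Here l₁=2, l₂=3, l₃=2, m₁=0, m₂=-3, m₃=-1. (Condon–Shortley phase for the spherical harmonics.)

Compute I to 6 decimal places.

0.000000

0 − 3 − 1 = -4 ≠ 0: azimuthal integral kills it; I = 0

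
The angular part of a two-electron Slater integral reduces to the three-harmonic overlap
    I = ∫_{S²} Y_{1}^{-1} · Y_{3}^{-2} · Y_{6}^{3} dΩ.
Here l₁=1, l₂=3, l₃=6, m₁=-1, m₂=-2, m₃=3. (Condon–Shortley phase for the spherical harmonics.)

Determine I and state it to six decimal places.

0.000000

|1−3|≤6≤1+3 violated ⇒ I = 0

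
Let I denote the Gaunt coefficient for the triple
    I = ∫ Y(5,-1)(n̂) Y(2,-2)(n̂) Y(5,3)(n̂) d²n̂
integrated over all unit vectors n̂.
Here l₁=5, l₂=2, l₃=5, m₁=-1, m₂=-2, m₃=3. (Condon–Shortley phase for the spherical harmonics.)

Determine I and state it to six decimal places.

0.171169

m-sum 0 ✓  L=12 even ✓  3≤5≤7 ✓
Π(2lᵢ+1) = 11×5×11 = 605
triangle coeff Δ(5,2,5) = 1/38610
Σ_t [0,2]: t=0:+1/2880 t=1:−1/576 t=2:+1/2880 = -1/960
(3j)²=10/429 [(5 2 5; 0 0 0)], sign=+1
Σ_t [0,0]: t=0:+1/5760 = 1/5760
(3j)²=56/2145 [(5 2 5; -1 -2 3)], sign=+1
⇒ 4πI² = 560/1521
I = (+1)√(560/1521/(4π)) = 0.17116875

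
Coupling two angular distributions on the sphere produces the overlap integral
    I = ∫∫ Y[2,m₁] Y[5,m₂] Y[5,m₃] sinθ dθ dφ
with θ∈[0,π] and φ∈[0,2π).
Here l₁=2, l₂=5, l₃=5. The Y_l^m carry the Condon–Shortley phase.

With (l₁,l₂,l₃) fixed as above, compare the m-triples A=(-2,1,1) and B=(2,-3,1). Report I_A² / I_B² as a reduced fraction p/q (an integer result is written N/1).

l's match ⇒ only the (l;m) 3-j factors differ between A and B.
A: triangle coeff Δ(2,5,5) = 1/38610; Σ_t [2,2]: t=2:+1/2304 = 1/2304; (3j)²=5/143 [(2 5 5; -2 1 1)], sign=+1
B: triangle coeff Δ(2,5,5) = 1/38610; Σ_t [0,0]: t=0:+1/5760 = 1/5760; (3j)²=56/2145 [(2 5 5; 2 -3 1)], sign=+1
I_A²/I_B² = (5/143)/(56/2145) = 75/56

75/56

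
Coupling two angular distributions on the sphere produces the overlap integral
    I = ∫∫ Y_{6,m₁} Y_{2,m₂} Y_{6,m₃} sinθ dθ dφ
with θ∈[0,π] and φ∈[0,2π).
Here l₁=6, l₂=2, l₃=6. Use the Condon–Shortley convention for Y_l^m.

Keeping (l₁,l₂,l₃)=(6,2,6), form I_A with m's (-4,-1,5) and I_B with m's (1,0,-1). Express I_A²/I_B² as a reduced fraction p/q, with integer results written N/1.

Same 6,2,6: normalisation and zero-m 3j drop out of the ratio.
A: Δ: 2! 10! 2! / 15! → 1/90090; sum: t=0:+1/7257600 t=1:−1/725760 = -1/806400; 3j²(6 2 6; -4 -1 5) = Δ·Π!·Σ² = 27/910  (sign +1)
B: Δ: 2! 10! 2! / 15! → 1/90090; sum: t=0:+1/57600 t=1:−1/17280 t=2:+1/120960 = -13/403200; 3j²(6 2 6; 1 0 -1) = Δ·Π!·Σ² = 13/770  (sign +1)
I_A²/I_B² = (27/910)/(13/770) = 297/169

297/169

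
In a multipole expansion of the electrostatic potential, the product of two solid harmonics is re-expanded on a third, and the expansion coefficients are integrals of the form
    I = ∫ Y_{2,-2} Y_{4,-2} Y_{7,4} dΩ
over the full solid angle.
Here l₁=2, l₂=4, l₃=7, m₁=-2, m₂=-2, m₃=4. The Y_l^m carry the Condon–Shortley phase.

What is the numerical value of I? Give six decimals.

triangle: need 2≤l₃≤6, have 7; I=0

0.000000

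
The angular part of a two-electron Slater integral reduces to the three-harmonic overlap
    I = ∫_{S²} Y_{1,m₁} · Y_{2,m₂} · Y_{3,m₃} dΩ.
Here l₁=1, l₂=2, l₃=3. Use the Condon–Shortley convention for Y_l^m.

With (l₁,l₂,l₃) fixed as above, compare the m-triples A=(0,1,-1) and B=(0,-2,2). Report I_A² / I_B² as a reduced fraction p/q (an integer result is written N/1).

8/5

l's match ⇒ only the (l;m) 3-j factors differ between A and B.
A: triangle coeff Δ(1,2,3) = 1/105; Σ_t [0,0]: t=0:+1/6 = 1/6; (3j)²=8/105 [(1 2 3; 0 1 -1)], sign=+1
B: triangle coeff Δ(1,2,3) = 1/105; Σ_t [0,0]: t=0:+1/24 = 1/24; (3j)²=1/21 [(1 2 3; 0 -2 2)], sign=-1
I_A²/I_B² = (8/105)/(1/21) = 8/5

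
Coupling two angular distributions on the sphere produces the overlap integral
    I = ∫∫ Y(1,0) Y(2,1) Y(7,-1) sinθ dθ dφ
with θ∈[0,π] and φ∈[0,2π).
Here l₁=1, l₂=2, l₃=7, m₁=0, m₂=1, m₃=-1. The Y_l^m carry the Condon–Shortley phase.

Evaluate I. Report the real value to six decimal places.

l₃=7 ∉ [1,3] — triangle fails ⇒ I = 0

0.000000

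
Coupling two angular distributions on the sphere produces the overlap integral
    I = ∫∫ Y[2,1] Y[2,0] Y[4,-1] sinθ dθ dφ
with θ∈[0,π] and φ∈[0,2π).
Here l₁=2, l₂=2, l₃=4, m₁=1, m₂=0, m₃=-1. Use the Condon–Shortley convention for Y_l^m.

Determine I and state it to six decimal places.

-0.220728

Rules hold: Σm=0, L=8 even, 0≤4≤4.
N = 5·5·9 = 225
Δ = 0!·4!·4!/9! = 1/630
Racah Σ t=0..0: t=0:+1/16 = 1/16
⇒ 3j(2 2 4; 0 0 0)² = 2/35, sgn +1
Racah Σ t=0..0: t=0:+1/24 = 1/24
⇒ 3j(2 2 4; 1 0 -1)² = 1/21, sgn -1
4πI² = N·(3j₀)²·(3jₘ)² = 30/49
I = -1·√(0.612245/4π) = -0.22072812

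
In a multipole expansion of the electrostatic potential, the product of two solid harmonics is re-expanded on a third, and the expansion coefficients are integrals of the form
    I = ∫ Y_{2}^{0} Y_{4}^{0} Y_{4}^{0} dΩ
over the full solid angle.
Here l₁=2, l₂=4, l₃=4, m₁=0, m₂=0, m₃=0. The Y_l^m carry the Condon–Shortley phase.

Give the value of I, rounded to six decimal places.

0.163840

m-sum 0 ✓  L=10 even ✓  2≤4≤6 ✓
Π(2lᵢ+1) = 5×9×9 = 405
triangle coeff Δ(2,4,4) = 1/13860
Σ_t [0,2]: t=0:+1/192 t=1:−1/36 t=2:+1/192 = -5/288
(3j)²=20/693 [(2 4 4; 0 0 0)], sign=-1
(m-triple is (0,0,0) — same symbol as above.)
⇒ 4πI² = 2000/5929
I = (+1)√(2000/5929/(4π)) = 0.16383977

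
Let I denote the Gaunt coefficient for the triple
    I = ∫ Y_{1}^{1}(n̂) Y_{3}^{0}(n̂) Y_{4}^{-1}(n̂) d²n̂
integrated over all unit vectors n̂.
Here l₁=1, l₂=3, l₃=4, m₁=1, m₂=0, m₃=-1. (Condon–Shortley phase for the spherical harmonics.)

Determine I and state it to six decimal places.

Checks pass: Σm=0; 8 even; l₃=4∈[2,4].
(2·1+1)(2·3+1)(2·4+1) = 189
Δ: 0! 2! 6! / 9! → 1/252
sum: t=0:+1/36 = 1/36
3j²(1 3 4; 0 0 0) = Δ·Π!·Σ² = 4/63  (sign +1)
sum: t=0:+1/72 = 1/72
3j²(1 3 4; 1 0 -1) = Δ·Π!·Σ² = 5/126  (sign -1)
combine: 4πI² = 189·4/63·5/126 = 10/21
take √, sign -1: I = -0.19466390

-0.194664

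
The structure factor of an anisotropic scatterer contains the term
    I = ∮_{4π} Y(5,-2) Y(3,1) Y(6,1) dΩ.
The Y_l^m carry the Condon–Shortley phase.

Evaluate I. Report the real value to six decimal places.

0.080575

Rules hold: Σm=0, L=14 even, 2≤6≤8.
N = 11·7·13 = 1001
Δ = 2!·8!·4!/15! = 1/675675
Racah Σ t=0..2: t=0:+1/8640 t=1:−1/2304 t=2:+1/8640 = -7/34560
⇒ 3j(5 3 6; 0 0 0)² = 7/429, sgn -1
Racah Σ t=0..2: t=0:+1/241920 t=1:−1/8640 t=2:+1/5760 = 1/16128
⇒ 3j(5 3 6; -2 1 1)² = 5/1001, sgn -1
4πI² = N·(3j₀)²·(3jₘ)² = 35/429
I = +1·√(0.0815851/4π) = 0.08057502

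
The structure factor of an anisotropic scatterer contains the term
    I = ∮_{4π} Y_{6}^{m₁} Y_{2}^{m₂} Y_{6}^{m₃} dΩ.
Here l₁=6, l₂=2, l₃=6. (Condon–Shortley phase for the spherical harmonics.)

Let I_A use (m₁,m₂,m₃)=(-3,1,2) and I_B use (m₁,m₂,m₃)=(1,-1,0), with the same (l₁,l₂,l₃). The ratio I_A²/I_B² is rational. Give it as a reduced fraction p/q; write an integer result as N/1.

150/7

Same 6,2,6: normalisation and zero-m 3j drop out of the ratio.
A: Δ: 2! 10! 2! / 15! → 1/90090; sum: t=1:−1/161280 t=2:+1/60480 = 1/96768; 3j²(6 2 6; -3 1 2) = Δ·Π!·Σ² = 15/1001  (sign +1)
B: Δ: 2! 10! 2! / 15! → 1/90090; sum: t=0:+1/28800 t=1:−1/34560 = 1/172800; 3j²(6 2 6; 1 -1 0) = Δ·Π!·Σ² = 1/1430  (sign +1)
I_A²/I_B² = (15/1001)/(1/1430) = 150/7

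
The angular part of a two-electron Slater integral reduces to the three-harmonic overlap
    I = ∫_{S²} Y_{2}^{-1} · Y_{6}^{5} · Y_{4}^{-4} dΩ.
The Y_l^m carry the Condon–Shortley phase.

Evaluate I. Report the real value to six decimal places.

-0.204295

Rules hold: Σm=0, L=12 even, 4≤4≤8.
N = 5·13·9 = 585
Δ = 4!·0!·8!/13! = 1/6435
Racah Σ t=2..2: t=2:+1/2304 = 1/2304
⇒ 3j(2 6 4; 0 0 0)² = 5/143, sgn +1
Racah Σ t=3..3: t=3:−1/241920 = -1/241920
⇒ 3j(2 6 4; -1 5 -4)² = 1/39, sgn -1
4πI² = N·(3j₀)²·(3jₘ)² = 75/143
I = -1·√(0.524476/4π) = -0.20429497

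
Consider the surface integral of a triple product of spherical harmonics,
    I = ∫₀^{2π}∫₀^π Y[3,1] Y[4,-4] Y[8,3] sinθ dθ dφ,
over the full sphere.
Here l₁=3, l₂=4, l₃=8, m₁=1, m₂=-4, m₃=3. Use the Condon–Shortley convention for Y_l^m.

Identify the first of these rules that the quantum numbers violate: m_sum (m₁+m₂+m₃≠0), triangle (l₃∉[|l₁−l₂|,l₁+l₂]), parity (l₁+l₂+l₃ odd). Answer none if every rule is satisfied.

triangle

azimuthal sum: 1 − 4 + 3 = 0  ✓
1 ≤ 8 ≤ 7 (triangle on l)  ✗
L = 3 + 4 + 8 = 15 (odd)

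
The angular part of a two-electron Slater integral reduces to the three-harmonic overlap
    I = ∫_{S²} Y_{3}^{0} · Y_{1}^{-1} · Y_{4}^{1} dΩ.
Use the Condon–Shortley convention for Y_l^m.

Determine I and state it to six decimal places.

-0.194664

Rules hold: Σm=0, L=8 even, 2≤4≤4.
N = 7·3·9 = 189
Δ = 0!·6!·2!/9! = 1/252
Racah Σ t=0..0: t=0:+1/36 = 1/36
⇒ 3j(3 1 4; 0 0 0)² = 4/63, sgn +1
Racah Σ t=0..0: t=0:+1/72 = 1/72
⇒ 3j(3 1 4; 0 -1 1)² = 5/126, sgn -1
4πI² = N·(3j₀)²·(3jₘ)² = 10/21
I = -1·√(0.47619/4π) = -0.19466390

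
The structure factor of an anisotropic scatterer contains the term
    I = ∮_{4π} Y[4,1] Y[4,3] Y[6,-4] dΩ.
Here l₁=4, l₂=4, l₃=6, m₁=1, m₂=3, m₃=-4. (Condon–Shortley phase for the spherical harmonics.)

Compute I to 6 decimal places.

-0.030176

Rules hold: Σm=0, L=14 even, 0≤6≤8.
N = 9·9·13 = 1053
Δ = 2!·6!·6!/15! = 1/1261260
Racah Σ t=0..2: t=0:+1/4608 t=1:−1/1296 t=2:+1/4608 = -7/20736
⇒ 3j(4 4 6; 0 0 0)² = 20/1287, sgn -1
Racah Σ t=1..2: t=1:−1/34560 t=2:+1/28800 = 1/172800
⇒ 3j(4 4 6; 1 3 -4)² = 1/1430, sgn +1
4πI² = N·(3j₀)²·(3jₘ)² = 18/1573
I = -1·√(0.0114431/4π) = -0.03017637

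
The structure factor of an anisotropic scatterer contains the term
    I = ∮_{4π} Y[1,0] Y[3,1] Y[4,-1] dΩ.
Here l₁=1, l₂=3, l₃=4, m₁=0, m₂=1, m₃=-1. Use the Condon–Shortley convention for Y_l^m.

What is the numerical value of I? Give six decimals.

-0.238414

m-sum 0 ✓  L=8 even ✓  2≤4≤4 ✓
Π(2lᵢ+1) = 3×7×9 = 189
triangle coeff Δ(1,3,4) = 1/252
Σ_t [0,0]: t=0:+1/36 = 1/36
(3j)²=4/63 [(1 3 4; 0 0 0)], sign=+1
Σ_t [0,0]: t=0:+1/48 = 1/48
(3j)²=5/84 [(1 3 4; 0 1 -1)], sign=-1
⇒ 4πI² = 5/7
I = (-1)√(5/7/(4π)) = -0.23841361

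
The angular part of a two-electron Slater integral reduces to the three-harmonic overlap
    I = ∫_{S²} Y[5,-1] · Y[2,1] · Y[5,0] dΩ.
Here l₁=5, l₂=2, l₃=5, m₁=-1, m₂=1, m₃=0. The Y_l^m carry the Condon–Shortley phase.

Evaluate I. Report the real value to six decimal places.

-0.036166

Checks pass: Σm=0; 12 even; l₃=5∈[3,7].
(2·5+1)(2·2+1)(2·5+1) = 605
Δ: 2! 8! 2! / 13! → 1/38610
sum: t=0:+1/2880 t=1:−1/576 t=2:+1/2880 = -1/960
3j²(5 2 5; 0 0 0) = Δ·Π!·Σ² = 10/429  (sign +1)
sum: t=1:−1/1440 t=2:+1/1152 = 1/5760
3j²(5 2 5; -1 1 0) = Δ·Π!·Σ² = 1/858  (sign -1)
combine: 4πI² = 605·10/429·1/858 = 25/1521
take √, sign -1: I = -0.03616600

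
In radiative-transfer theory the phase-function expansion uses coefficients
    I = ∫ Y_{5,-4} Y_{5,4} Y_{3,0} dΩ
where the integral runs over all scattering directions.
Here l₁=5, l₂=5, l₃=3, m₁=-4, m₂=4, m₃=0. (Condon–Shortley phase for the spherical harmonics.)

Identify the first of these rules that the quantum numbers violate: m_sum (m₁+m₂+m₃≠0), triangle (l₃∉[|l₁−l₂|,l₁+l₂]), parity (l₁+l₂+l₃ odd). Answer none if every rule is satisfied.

m₁+m₂+m₃ = -4 + 4 + 0 = 0  ✓
triangle: |5−5|=0 ≤ l₃=3 ≤ 5+5=10  ✓
parity: l₁+l₂+l₃ = 13 is odd  ✗

parity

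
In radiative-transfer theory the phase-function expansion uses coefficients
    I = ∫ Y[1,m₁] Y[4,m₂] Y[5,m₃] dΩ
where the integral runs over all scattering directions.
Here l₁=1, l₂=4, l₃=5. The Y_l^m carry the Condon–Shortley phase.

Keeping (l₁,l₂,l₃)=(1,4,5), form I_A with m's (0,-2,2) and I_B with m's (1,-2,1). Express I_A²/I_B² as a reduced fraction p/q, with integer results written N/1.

7/2

l's match ⇒ only the (l;m) 3-j factors differ between A and B.
A: triangle coeff Δ(1,4,5) = 1/495; Σ_t [0,0]: t=0:+1/1440 = 1/1440; (3j)²=7/165 [(1 4 5; 0 -2 2)], sign=-1
B: triangle coeff Δ(1,4,5) = 1/495; Σ_t [0,0]: t=0:+1/2880 = 1/2880; (3j)²=2/165 [(1 4 5; 1 -2 1)], sign=+1
I_A²/I_B² = (7/165)/(2/165) = 7/2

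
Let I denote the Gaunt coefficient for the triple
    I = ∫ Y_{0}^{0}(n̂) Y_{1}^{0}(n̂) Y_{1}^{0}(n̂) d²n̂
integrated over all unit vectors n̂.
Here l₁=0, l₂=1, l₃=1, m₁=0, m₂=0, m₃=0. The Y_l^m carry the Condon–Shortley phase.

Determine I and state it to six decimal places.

0.282095

Rules hold: Σm=0, L=2 even, 1≤1≤1.
N = 1·3·3 = 9
Δ = 0!·0!·2!/3! = 1/3
Racah Σ t=0..0: t=0:+1/1 = 1/1
⇒ 3j(0 1 1; 0 0 0)² = 1/3, sgn -1
(m-triple is (0,0,0) — same symbol as above.)
4πI² = N·(3j₀)²·(3jₘ)² = 1/1
I = +1·√(1/4π) = 0.28209479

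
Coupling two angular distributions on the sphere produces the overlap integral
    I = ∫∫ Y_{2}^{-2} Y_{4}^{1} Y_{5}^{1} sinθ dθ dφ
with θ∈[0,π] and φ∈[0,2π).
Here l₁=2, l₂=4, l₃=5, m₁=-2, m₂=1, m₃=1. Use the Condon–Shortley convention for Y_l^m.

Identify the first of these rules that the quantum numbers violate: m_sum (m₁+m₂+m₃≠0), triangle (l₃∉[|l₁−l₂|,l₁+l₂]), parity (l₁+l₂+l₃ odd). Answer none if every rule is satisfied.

parity

azimuthal sum: -2 + 1 + 1 = 0  ✓
2 ≤ 5 ≤ 6 (triangle on l)  ✓
L = 2 + 4 + 5 = 11 (odd)  ✗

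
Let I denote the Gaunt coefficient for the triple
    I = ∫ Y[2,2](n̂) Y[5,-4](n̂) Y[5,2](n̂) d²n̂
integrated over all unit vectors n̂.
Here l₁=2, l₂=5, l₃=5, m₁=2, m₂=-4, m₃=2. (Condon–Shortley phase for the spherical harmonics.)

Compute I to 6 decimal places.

-0.137240

Rules hold: Σm=0, L=12 even, 3≤5≤7.
N = 5·11·11 = 605
Δ = 2!·2!·8!/13! = 1/38610
Racah Σ t=0..2: t=0:+1/2880 t=1:−1/576 t=2:+1/2880 = -1/960
⇒ 3j(2 5 5; 0 0 0)² = 10/429, sgn +1
Racah Σ t=0..0: t=0:+1/20160 = 1/20160
⇒ 3j(2 5 5; 2 -4 2)² = 12/715, sgn -1
4πI² = N·(3j₀)²·(3jₘ)² = 40/169
I = -1·√(0.236686/4π) = -0.13724032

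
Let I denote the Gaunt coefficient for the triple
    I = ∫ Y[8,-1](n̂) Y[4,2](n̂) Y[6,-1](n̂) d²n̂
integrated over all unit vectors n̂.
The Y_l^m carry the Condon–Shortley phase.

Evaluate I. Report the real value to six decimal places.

0.090784

m-sum 0 ✓  L=18 even ✓  4≤6≤12 ✓
Π(2lᵢ+1) = 17×9×13 = 1989
triangle coeff Δ(8,4,6) = 1/23279256
Σ_t [2,4]: t=2:+1/1658880 t=3:−1/518400 t=4:+1/1658880 = -1/1382400
(3j)²=504/46189 [(8 4 6; 0 0 0)], sign=-1
Σ_t [4,6]: t=4:+1/1382400 t=5:−1/2073600 t=6:+1/43545600 = 23/87091200
(3j)²=2645/554268 [(8 4 6; -1 2 -1)], sign=-1
⇒ 4πI² = 999810/9653501
I = (+1)√(999810/9653501/(4π)) = 0.09078443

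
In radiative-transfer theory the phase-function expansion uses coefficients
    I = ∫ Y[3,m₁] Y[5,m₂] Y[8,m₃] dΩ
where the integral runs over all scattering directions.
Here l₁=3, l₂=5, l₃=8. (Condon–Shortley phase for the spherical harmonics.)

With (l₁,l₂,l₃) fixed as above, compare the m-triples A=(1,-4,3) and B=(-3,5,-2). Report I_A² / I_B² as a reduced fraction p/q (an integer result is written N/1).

275/1

Same 3,5,8: normalisation and zero-m 3j drop out of the ratio.
A: Δ: 0! 6! 10! / 17! → 1/136136; sum: t=0:+1/17418240 = 1/17418240; 3j²(3 5 8; 1 -4 3) = Δ·Π!·Σ² = 25/12376  (sign -1)
B: Δ: 0! 6! 10! / 17! → 1/136136; sum: t=0:+1/2612736000 = 1/2612736000; 3j²(3 5 8; -3 5 -2) = Δ·Π!·Σ² = 1/136136  (sign +1)
I_A²/I_B² = (25/12376)/(1/136136) = 275/1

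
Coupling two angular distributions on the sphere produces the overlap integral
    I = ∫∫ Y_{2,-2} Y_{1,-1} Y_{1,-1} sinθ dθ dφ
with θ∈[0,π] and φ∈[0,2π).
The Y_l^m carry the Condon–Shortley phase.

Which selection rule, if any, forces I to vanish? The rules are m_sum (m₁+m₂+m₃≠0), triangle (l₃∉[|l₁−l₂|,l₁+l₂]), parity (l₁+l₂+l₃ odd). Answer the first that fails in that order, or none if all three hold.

m_sum

m₁+m₂+m₃ = -2 − 1 − 1 = -4  ✗
triangle: |2−1|=1 ≤ l₃=1 ≤ 2+1=3
parity: l₁+l₂+l₃ = 4 is even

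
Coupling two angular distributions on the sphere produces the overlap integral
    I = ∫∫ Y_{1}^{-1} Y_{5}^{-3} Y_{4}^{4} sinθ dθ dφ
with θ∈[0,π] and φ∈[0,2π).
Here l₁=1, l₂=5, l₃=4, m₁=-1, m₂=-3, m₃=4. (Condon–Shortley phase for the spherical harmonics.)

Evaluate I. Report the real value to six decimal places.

-0.049106

m-sum 0 ✓  L=10 even ✓  4≤4≤6 ✓
Π(2lᵢ+1) = 3×11×9 = 297
triangle coeff Δ(1,5,4) = 1/495
Σ_t [1,1]: t=1:−1/576 = -1/576
(3j)²=5/99 [(1 5 4; 0 0 0)], sign=-1
Σ_t [2,2]: t=2:+1/80640 = 1/80640
(3j)²=1/495 [(1 5 4; -1 -3 4)], sign=+1
⇒ 4πI² = 1/33
I = (-1)√(1/33/(4π)) = -0.04910640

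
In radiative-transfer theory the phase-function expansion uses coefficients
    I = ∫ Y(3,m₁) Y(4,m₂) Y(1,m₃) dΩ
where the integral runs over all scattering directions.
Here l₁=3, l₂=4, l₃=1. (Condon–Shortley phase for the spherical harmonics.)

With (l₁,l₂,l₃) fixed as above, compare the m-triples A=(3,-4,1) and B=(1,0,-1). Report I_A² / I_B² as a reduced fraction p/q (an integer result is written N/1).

14/3

Shared (l₁,l₂,l₃)=(3,4,1): N and (l;000)² cancel in I_A²/I_B².
A: Δ = 6!·0!·2!/9! = 1/252; Racah Σ t=0..0: t=0:+1/1440 = 1/1440; ⇒ 3j(3 4 1; 3 -4 1)² = 1/9, sgn +1
B: Δ = 6!·0!·2!/9! = 1/252; Racah Σ t=2..2: t=2:+1/96 = 1/96; ⇒ 3j(3 4 1; 1 0 -1)² = 1/42, sgn +1
I_A²/I_B² = (1/9)/(1/42) = 14/3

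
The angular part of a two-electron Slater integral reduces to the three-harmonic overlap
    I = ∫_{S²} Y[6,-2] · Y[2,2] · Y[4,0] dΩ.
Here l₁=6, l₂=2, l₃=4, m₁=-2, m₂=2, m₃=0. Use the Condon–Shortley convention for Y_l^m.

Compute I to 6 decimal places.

0.133065

Checks pass: Σm=0; 12 even; l₃=4∈[4,8].
(2·6+1)(2·2+1)(2·4+1) = 585
Δ: 4! 8! 0! / 13! → 1/6435
sum: t=2:+1/2304 = 1/2304
3j²(6 2 4; 0 0 0) = Δ·Π!·Σ² = 5/143  (sign +1)
sum: t=4:+1/13824 = 1/13824
3j²(6 2 4; -2 2 0) = Δ·Π!·Σ² = 14/1287  (sign +1)
combine: 4πI² = 585·5/143·14/1287 = 350/1573
take √, sign +1: I = 0.13306527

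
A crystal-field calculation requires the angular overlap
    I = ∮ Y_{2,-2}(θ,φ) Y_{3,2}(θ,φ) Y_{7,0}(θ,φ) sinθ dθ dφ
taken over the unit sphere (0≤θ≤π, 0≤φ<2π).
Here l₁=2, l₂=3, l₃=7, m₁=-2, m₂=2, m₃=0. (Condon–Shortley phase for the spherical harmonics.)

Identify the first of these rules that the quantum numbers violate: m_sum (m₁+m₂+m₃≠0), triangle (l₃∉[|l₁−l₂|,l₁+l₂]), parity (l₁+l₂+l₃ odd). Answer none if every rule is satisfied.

triangle

azimuthal sum: -2 + 2 + 0 = 0  ✓
1 ≤ 7 ≤ 5 (triangle on l)  ✗
L = 2 + 3 + 7 = 12 (even)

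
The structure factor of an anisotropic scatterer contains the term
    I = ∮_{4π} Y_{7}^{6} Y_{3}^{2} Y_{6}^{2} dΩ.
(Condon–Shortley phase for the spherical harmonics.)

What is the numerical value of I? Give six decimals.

0.000000

Σmᵢ = 10 ≠ 0, so the φ-integral vanishes; I = 0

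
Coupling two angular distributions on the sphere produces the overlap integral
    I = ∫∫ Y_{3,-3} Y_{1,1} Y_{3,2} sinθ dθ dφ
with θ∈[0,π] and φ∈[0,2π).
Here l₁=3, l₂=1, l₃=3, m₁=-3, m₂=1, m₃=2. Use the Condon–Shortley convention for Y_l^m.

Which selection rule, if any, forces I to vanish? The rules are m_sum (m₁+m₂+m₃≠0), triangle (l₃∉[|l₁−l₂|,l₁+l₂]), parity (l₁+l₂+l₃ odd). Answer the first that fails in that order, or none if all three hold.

m₁+m₂+m₃ = -3 + 1 + 2 = 0  ✓
triangle: |3−1|=2 ≤ l₃=3 ≤ 3+1=4  ✓
parity: l₁+l₂+l₃ = 7 is odd  ✗

parity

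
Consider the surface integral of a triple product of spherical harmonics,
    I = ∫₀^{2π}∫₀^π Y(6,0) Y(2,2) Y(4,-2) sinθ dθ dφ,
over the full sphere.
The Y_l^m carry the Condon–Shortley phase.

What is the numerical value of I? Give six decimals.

0.061597

m-sum 0 ✓  L=12 even ✓  4≤4≤8 ✓
Π(2lᵢ+1) = 13×5×9 = 585
triangle coeff Δ(6,2,4) = 1/6435
Σ_t [2,2]: t=2:+1/2304 = 1/2304
(3j)²=5/143 [(6 2 4; 0 0 0)], sign=+1
Σ_t [4,4]: t=4:+1/34560 = 1/34560
(3j)²=1/429 [(6 2 4; 0 2 -2)], sign=+1
⇒ 4πI² = 75/1573
I = (+1)√(75/1573/(4π)) = 0.06159725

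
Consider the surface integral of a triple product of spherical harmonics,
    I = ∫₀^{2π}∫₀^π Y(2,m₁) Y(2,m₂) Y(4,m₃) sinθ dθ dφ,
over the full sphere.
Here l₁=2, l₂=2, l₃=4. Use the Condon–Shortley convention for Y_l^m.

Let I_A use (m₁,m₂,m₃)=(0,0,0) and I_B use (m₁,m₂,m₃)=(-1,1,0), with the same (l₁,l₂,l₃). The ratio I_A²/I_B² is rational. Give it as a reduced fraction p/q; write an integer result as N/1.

9/4

Same 2,2,4: normalisation and zero-m 3j drop out of the ratio.
A: Δ: 0! 4! 4! / 9! → 1/630; sum: t=0:+1/16 = 1/16; 3j²(2 2 4; 0 0 0) = Δ·Π!·Σ² = 2/35  (sign +1)
B: Δ: 0! 4! 4! / 9! → 1/630; sum: t=0:+1/36 = 1/36; 3j²(2 2 4; -1 1 0) = Δ·Π!·Σ² = 8/315  (sign +1)
I_A²/I_B² = (2/35)/(8/315) = 9/4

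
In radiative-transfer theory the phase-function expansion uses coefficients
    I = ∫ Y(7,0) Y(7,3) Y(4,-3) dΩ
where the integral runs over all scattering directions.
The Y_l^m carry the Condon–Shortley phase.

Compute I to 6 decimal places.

m-sum 0 ✓  L=18 even ✓  0≤4≤14 ✓
Π(2lᵢ+1) = 15×15×9 = 2025
triangle coeff Δ(7,7,4) = 1/58198140
Σ_t [3,7]: t=3:−1/17418240 t=4:+1/622080 t=5:−1/230400 t=6:+1/622080 t=7:−1/17418240 = -1/806400
(3j)²=2268/230945 [(7 7 4; 0 0 0)], sign=-1
Σ_t [6,7]: t=6:+1/2488320 t=7:−1/4354560 = 1/5806080
(3j)²=525/92378 [(7 7 4; 0 3 -3)], sign=-1
⇒ 4πI² = 241116750/2133423721
I = (+1)√(241116750/2133423721/(4π)) = 0.09483534

0.094835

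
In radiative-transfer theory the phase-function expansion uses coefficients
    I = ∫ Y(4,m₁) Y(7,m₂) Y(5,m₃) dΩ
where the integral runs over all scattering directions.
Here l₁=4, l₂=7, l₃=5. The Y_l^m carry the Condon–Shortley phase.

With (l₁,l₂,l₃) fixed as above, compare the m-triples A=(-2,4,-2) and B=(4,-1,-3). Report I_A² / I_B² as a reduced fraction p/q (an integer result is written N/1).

2475/686

Same 4,7,5: normalisation and zero-m 3j drop out of the ratio.
A: Δ: 6! 2! 8! / 17! → 1/6126120; sum: t=4:+1/483840 t=5:−1/172800 t=6:+1/1036800 = -1/362880; 3j²(4 7 5; -2 4 -2) = Δ·Π!·Σ² = 20/1547  (sign +1)
B: Δ: 6! 2! 8! / 17! → 1/6126120; sum: t=0:+1/2073600 = 1/2073600; 3j²(4 7 5; 4 -1 -3) = Δ·Π!·Σ² = 392/109395  (sign +1)
I_A²/I_B² = (20/1547)/(392/109395) = 2475/686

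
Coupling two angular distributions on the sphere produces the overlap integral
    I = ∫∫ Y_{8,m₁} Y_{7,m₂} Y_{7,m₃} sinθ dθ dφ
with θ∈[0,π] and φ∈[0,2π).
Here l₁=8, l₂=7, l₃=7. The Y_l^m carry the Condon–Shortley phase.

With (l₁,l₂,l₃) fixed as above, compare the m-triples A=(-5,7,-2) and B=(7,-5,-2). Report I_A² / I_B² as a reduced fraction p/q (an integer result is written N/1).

637/405

Same 8,7,7: normalisation and zero-m 3j drop out of the ratio.
A: Δ: 8! 8! 6! / 23! → 1/22086194130; sum: t=8:+1/20901888000 = 1/20901888000; 3j²(8 7 7; -5 7 -2) = Δ·Π!·Σ² = 546/37145  (sign -1)
B: Δ: 8! 8! 6! / 23! → 1/22086194130; sum: t=0:+1/9754214400 t=1:−1/24385536000 = 1/16257024000; 3j²(8 7 7; 7 -5 -2) = Δ·Π!·Σ² = 486/52003  (sign -1)
I_A²/I_B² = (546/37145)/(486/52003) = 637/405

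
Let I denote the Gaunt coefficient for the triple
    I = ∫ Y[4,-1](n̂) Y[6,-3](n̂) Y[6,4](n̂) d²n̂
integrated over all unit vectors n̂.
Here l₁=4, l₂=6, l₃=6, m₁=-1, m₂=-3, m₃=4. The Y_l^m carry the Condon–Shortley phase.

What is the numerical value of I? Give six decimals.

0.077598

m-sum 0 ✓  L=16 even ✓  2≤6≤10 ✓
Π(2lᵢ+1) = 9×13×13 = 1521
triangle coeff Δ(4,6,6) = 1/15315300
Σ_t [0,4]: t=0:+1/829440 t=1:−1/25920 t=2:+1/9216 t=3:−1/25920 t=4:+1/829440 = 7/207360
(3j)²=28/2431 [(4 6 6; 0 0 0)], sign=+1
Σ_t [1,3]: t=1:−1/207360 t=2:+1/120960 t=3:−1/967680 = 1/414720
(3j)²=21/4862 [(4 6 6; -1 -3 4)], sign=+1
⇒ 4πI² = 2646/34969
I = (+1)√(2646/34969/(4π)) = 0.07759762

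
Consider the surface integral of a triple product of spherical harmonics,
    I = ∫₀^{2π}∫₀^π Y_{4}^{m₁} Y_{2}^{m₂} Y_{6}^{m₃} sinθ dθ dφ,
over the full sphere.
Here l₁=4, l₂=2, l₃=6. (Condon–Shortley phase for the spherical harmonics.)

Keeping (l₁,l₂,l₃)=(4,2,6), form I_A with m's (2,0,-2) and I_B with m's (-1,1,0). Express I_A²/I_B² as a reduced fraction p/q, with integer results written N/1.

Same 4,2,6: normalisation and zero-m 3j drop out of the ratio.
A: Δ: 0! 8! 4! / 13! → 1/6435; sum: t=0:+1/5760 = 1/5760; 3j²(4 2 6; 2 0 -2) = Δ·Π!·Σ² = 56/2145  (sign +1)
B: Δ: 0! 8! 4! / 13! → 1/6435; sum: t=0:+1/4320 = 1/4320; 3j²(4 2 6; -1 1 0) = Δ·Π!·Σ² = 8/429  (sign +1)
I_A²/I_B² = (56/2145)/(8/429) = 7/5

7/5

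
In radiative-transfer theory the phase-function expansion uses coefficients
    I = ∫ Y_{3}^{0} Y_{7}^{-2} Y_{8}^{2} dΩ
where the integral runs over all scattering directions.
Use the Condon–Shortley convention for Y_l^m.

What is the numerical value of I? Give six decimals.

Rules hold: Σm=0, L=18 even, 4≤8≤10.
N = 7·15·17 = 1785
Δ = 2!·4!·12!/19! = 1/5290740
Racah Σ t=0..2: t=0:+1/7257600 t=1:−1/2073600 t=2:+1/7257600 = -1/4838400
⇒ 3j(3 7 8; 0 0 0)² = 252/20995, sgn -1
Racah Σ t=0..2: t=0:+1/7257600 t=1:−1/3870720 t=2:+1/26127360 = -43/522547200
⇒ 3j(3 7 8; 0 -2 2)² = 1849/352716, sgn -1
4πI² = N·(3j₀)²·(3jₘ)² = 116487/1037153
I = +1·√(0.112314/4π) = 0.09453930

0.094539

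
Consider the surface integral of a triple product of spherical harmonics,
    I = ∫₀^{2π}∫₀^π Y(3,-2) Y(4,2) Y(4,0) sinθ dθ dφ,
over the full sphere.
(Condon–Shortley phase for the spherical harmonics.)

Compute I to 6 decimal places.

0.000000

L=11 odd ⇒ parity kills the (l;000) factor ⇒ I = 0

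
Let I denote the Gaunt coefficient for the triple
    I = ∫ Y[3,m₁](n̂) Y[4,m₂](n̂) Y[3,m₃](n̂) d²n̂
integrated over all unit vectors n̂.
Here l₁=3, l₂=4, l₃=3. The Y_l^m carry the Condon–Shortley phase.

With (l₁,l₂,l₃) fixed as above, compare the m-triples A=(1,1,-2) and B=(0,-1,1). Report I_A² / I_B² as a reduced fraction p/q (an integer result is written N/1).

32/15

l's match ⇒ only the (l;m) 3-j factors differ between A and B.
A: triangle coeff Δ(3,4,3) = 1/34650; Σ_t [1,2]: t=1:−1/144 t=2:+1/48 = 1/72; (3j)²=16/693 [(3 4 3; 1 1 -2)], sign=-1
B: triangle coeff Δ(3,4,3) = 1/34650; Σ_t [1,3]: t=1:−1/48 t=2:+1/24 t=3:−1/288 = 5/288; (3j)²=5/462 [(3 4 3; 0 -1 1)], sign=+1
I_A²/I_B² = (16/693)/(5/462) = 32/15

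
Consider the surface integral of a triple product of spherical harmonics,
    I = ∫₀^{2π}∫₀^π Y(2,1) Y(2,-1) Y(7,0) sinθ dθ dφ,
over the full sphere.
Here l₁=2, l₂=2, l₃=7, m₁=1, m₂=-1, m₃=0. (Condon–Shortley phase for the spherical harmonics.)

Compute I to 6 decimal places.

0.000000

l₃=7 ∉ [0,4] — triangle fails ⇒ I = 0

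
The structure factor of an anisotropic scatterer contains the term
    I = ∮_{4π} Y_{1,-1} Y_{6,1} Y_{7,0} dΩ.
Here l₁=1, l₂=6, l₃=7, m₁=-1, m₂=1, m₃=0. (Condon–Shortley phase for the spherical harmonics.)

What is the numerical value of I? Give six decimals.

0.160342

Rules hold: Σm=0, L=14 even, 5≤7≤7.
N = 3·13·15 = 585
Δ = 0!·2!·12!/15! = 1/1365
Racah Σ t=0..0: t=0:+1/518400 = 1/518400
⇒ 3j(1 6 7; 0 0 0)² = 7/195, sgn -1
Racah Σ t=0..0: t=0:+1/1209600 = 1/1209600
⇒ 3j(1 6 7; -1 1 0)² = 1/65, sgn -1
4πI² = N·(3j₀)²·(3jₘ)² = 21/65
I = +1·√(0.323077/4π) = 0.16034227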